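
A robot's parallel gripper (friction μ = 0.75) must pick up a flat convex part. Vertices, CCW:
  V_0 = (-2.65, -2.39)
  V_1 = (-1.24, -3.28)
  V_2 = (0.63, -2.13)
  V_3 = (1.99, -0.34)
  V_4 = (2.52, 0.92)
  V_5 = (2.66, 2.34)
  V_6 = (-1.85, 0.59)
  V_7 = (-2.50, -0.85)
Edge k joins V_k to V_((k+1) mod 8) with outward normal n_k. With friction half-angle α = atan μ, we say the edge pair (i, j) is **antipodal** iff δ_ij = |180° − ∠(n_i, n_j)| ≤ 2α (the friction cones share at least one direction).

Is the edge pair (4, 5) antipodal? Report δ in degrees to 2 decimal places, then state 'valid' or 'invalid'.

α = atan 0.75 = 36.87°;  2α = 73.74°
edge 4: e_4 = (+0.14, +1.42);  n_4 = (+0.9952, -0.0981)
edge 5: e_5 = (-4.51, -1.75);  n_5 = (-0.3617, +0.9323)
∠(n_4, n_5) = 116.84°
δ = |180° − 116.84°| = 63.16°
63.16° ≤ 2α = 73.74°  →  valid

δ = 63.16°, valid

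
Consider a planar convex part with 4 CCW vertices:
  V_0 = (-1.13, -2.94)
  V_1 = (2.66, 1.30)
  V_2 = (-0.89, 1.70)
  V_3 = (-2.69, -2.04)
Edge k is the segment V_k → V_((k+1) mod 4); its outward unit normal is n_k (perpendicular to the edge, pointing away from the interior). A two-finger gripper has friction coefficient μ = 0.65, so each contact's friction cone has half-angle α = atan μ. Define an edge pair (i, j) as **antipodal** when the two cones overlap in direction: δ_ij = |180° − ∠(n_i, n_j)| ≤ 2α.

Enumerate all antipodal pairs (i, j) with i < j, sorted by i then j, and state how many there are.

count = 3; pairs: (0,1), (0,2), (1,3)

α = atan 0.65 = 33.02°;  2α = 66.05°
n_0 = (+0.7456, -0.6664)
n_1 = (+0.1120, +0.9937)
n_2 = (-0.9011, +0.4337)
n_3 = (-0.4997, -0.8662)
  (0,1): δ = 54.64°  ✓
  (0,2): δ = 16.09°  ✓
  (0,3): δ = 101.81°  ·
  (1,2): δ = 109.27°  ·
  (1,3): δ = 23.55°  ✓
  (2,3): δ = 94.28°  ·
antipodal pairs: 3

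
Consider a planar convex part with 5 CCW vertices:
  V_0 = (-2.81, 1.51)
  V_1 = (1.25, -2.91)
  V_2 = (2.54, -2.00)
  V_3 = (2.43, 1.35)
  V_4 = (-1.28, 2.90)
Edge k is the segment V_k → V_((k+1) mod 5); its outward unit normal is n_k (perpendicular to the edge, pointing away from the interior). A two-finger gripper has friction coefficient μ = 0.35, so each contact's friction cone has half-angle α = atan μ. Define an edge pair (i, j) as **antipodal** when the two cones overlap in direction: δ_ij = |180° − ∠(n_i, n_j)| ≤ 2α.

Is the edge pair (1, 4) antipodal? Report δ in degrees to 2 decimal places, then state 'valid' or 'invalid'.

δ = 7.05°, valid

α = atan 0.35 = 19.29°;  2α = 38.58°
edge 1: e_1 = (+1.29, +0.91);  n_1 = (+0.5764, -0.8171)
edge 4: e_4 = (-1.53, -1.39);  n_4 = (-0.6724, +0.7402)
∠(n_1, n_4) = 172.95°
δ = |180° − 172.95°| = 7.05°
7.05° ≤ 2α = 38.58°  →  valid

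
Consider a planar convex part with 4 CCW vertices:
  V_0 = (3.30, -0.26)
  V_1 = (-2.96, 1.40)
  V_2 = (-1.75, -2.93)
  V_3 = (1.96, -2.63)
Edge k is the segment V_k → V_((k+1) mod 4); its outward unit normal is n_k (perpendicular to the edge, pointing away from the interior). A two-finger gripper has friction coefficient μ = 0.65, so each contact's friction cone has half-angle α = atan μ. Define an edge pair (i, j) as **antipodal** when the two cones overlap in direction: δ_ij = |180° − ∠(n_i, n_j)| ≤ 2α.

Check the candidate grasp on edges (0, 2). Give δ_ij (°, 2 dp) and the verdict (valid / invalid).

δ = 19.47°, valid

α = atan 0.65 = 33.02°;  2α = 66.05°
edge 0: e_0 = (-6.26, +1.66);  n_0 = (+0.2563, +0.9666)
edge 2: e_2 = (+3.71, +0.30);  n_2 = (+0.0806, -0.9967)
∠(n_0, n_2) = 160.53°
δ = |180° − 160.53°| = 19.47°
19.47° ≤ 2α = 66.05°  →  valid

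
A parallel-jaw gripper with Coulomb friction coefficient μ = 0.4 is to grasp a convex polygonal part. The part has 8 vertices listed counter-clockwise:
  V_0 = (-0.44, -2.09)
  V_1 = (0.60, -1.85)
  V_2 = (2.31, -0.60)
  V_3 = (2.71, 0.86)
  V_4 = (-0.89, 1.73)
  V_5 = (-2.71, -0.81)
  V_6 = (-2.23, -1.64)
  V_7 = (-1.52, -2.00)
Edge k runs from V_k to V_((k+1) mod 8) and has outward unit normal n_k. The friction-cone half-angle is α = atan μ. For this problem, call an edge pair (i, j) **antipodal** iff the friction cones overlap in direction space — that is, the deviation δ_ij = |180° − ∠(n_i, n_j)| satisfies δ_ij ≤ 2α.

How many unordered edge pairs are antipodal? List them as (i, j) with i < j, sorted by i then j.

count = 6; pairs: (0,3), (0,4), (1,4), (2,4), (3,6), (3,7)

α = atan 0.4 = 21.80°;  2α = 43.60°
n_0 = (+0.2249, -0.9744)
n_1 = (+0.5901, -0.8073)
n_2 = (+0.9645, -0.2642)
n_3 = (+0.2349, +0.9720)
n_4 = (-0.8129, +0.5824)
n_5 = (-0.8657, -0.5006)
n_6 = (-0.4522, -0.8919)
n_7 = (-0.0830, -0.9965)
  (0,1): δ = 156.83°  ·
  (0,2): δ = 118.32°  ·
  (0,3): δ = 26.58°  ✓
  (0,4): δ = 41.38°  ✓
  (0,5): δ = 107.05°  ·
  (0,6): δ = 140.12°  ·
  (0,7): δ = 162.24°  ·
  (1,2): δ = 141.49°  ·
  (1,3): δ = 49.75°  ·
  (1,4): δ = 18.21°  ✓
  (1,5): δ = 83.87°  ·
  (1,6): δ = 116.95°  ·
  (1,7): δ = 139.07°  ·
  (2,3): δ = 88.26°  ·
  (2,4): δ = 20.30°  ✓
  (2,5): δ = 45.36°  ·
  (2,6): δ = 78.43°  ·
  (2,7): δ = 100.56°  ·
  (3,4): δ = 112.04°  ·
  (3,5): δ = 46.37°  ·
  (3,6): δ = 13.30°  ✓
  (3,7): δ = 8.82°  ✓
  (4,5): δ = 114.34°  ·
  (4,6): δ = 81.26°  ·
  (4,7): δ = 59.14°  ·
  (5,6): δ = 146.93°  ·
  (5,7): δ = 124.81°  ·
  (6,7): δ = 157.88°  ·
antipodal pairs: 6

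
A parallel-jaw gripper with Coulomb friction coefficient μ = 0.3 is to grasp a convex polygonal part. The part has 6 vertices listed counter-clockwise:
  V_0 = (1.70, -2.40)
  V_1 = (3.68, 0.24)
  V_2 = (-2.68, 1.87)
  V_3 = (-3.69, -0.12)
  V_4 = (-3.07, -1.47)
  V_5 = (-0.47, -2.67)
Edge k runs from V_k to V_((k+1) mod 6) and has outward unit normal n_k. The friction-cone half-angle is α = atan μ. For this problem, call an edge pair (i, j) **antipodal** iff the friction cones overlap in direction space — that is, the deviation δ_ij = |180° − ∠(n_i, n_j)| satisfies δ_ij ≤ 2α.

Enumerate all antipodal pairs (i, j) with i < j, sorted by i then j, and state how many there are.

count = 3; pairs: (0,2), (1,4), (1,5)

α = atan 0.3 = 16.70°;  2α = 33.40°
n_0 = (+0.8000, -0.6000)
n_1 = (+0.2483, +0.9687)
n_2 = (-0.8917, +0.4526)
n_3 = (-0.9087, -0.4173)
n_4 = (-0.4191, -0.9080)
n_5 = (+0.1235, -0.9923)
  (0,1): δ = 67.50°  ·
  (0,2): δ = 9.96°  ✓
  (0,3): δ = 61.54°  ·
  (0,4): δ = 102.09°  ·
  (0,5): δ = 133.96°  ·
  (1,2): δ = 102.53°  ·
  (1,3): δ = 50.96°  ·
  (1,4): δ = 10.40°  ✓
  (1,5): δ = 21.47°  ✓
  (2,3): δ = 128.42°  ·
  (2,4): δ = 87.87°  ·
  (2,5): δ = 56.00°  ·
  (3,4): δ = 139.44°  ·
  (3,5): δ = 107.57°  ·
  (4,5): δ = 148.13°  ·
antipodal pairs: 3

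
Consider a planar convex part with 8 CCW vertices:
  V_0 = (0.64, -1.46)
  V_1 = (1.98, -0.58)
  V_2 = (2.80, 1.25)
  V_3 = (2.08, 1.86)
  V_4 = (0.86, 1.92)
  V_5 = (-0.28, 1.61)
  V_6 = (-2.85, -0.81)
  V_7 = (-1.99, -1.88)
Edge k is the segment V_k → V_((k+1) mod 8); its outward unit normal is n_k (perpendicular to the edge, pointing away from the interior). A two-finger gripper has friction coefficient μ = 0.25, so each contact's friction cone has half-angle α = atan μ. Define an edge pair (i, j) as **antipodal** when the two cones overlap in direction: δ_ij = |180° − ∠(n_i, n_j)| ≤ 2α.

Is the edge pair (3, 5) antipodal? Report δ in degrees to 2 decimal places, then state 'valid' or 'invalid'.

δ = 133.91°, invalid

α = atan 0.25 = 14.04°;  2α = 28.07°
edge 3: e_3 = (-1.22, +0.06);  n_3 = (+0.0491, +0.9988)
edge 5: e_5 = (-2.57, -2.42);  n_5 = (-0.6855, +0.7280)
∠(n_3, n_5) = 46.09°
δ = |180° − 46.09°| = 133.91°
133.91° > 2α = 28.07°  →  invalid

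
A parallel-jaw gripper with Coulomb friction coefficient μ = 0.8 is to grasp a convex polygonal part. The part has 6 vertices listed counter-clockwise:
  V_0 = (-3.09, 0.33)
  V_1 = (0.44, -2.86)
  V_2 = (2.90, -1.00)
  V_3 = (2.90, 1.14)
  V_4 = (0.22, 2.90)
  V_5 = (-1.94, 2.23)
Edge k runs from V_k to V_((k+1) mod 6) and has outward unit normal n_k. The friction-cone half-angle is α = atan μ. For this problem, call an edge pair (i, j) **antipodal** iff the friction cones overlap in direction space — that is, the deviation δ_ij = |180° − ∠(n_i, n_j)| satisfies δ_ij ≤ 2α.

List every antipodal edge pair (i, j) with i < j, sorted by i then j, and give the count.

count = 8; pairs: (0,2), (0,3), (0,4), (1,3), (1,4), (1,5), (2,4), (2,5)

α = atan 0.8 = 38.66°;  2α = 77.32°
n_0 = (-0.6705, -0.7419)
n_1 = (+0.6031, -0.7977)
n_2 = (+1.0000, -0.0000)
n_3 = (+0.5489, +0.8359)
n_4 = (-0.2963, +0.9551)
n_5 = (-0.8555, +0.5178)
  (0,1): δ = 100.80°  ·
  (0,2): δ = 47.90°  ✓
  (0,3): δ = 8.81°  ✓
  (0,4): δ = 59.34°  ✓
  (0,5): δ = 100.92°  ·
  (1,2): δ = 127.09°  ·
  (1,3): δ = 70.39°  ✓
  (1,4): δ = 19.86°  ✓
  (1,5): δ = 21.72°  ✓
  (2,3): δ = 123.29°  ·
  (2,4): δ = 72.77°  ✓
  (2,5): δ = 31.18°  ✓
  (3,4): δ = 129.47°  ·
  (3,5): δ = 87.89°  ·
  (4,5): δ = 138.42°  ·
antipodal pairs: 8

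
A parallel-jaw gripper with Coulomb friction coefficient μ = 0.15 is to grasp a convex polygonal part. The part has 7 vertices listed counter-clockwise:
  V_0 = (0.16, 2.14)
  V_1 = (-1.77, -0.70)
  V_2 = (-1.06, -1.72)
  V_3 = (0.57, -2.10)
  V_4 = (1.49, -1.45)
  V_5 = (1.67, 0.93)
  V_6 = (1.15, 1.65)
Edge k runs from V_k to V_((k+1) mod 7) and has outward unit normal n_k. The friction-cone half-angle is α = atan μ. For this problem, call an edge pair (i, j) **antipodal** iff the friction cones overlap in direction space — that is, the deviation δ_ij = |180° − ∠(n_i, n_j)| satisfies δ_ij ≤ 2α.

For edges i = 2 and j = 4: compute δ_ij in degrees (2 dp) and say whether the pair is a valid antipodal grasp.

α = atan 0.15 = 8.53°;  2α = 17.06°
edge 2: e_2 = (+1.63, -0.38);  n_2 = (-0.2270, -0.9739)
edge 4: e_4 = (+0.18, +2.38);  n_4 = (+0.9972, -0.0754)
∠(n_2, n_4) = 98.80°
δ = |180° − 98.80°| = 81.20°
81.20° > 2α = 17.06°  →  invalid

δ = 81.20°, invalid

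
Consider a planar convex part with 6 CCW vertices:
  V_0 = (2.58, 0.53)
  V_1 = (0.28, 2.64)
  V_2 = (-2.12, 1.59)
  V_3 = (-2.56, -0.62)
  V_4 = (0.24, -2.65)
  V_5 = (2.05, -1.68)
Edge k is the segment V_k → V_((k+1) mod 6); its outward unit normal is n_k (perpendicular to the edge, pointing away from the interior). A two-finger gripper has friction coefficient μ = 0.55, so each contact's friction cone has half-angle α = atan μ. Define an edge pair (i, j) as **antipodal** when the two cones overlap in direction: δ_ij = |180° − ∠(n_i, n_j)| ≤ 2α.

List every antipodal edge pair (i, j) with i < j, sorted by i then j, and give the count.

α = atan 0.55 = 28.81°;  2α = 57.62°
n_0 = (+0.6760, +0.7369)
n_1 = (-0.4008, +0.9162)
n_2 = (-0.9808, +0.1953)
n_3 = (-0.5870, -0.8096)
n_4 = (+0.4724, -0.8814)
n_5 = (+0.9724, -0.2332)
  (0,1): δ = 113.84°  ·
  (0,2): δ = 58.73°  ·
  (0,3): δ = 6.59°  ✓
  (0,4): δ = 70.72°  ·
  (0,5): δ = 119.05°  ·
  (1,2): δ = 124.89°  ·
  (1,3): δ = 59.57°  ·
  (1,4): δ = 4.56°  ✓
  (1,5): δ = 52.88°  ✓
  (2,3): δ = 114.68°  ·
  (2,4): δ = 50.55°  ✓
  (2,5): δ = 2.23°  ✓
  (3,4): δ = 115.87°  ·
  (3,5): δ = 67.54°  ·
  (4,5): δ = 131.67°  ·
antipodal pairs: 5

count = 5; pairs: (0,3), (1,4), (1,5), (2,4), (2,5)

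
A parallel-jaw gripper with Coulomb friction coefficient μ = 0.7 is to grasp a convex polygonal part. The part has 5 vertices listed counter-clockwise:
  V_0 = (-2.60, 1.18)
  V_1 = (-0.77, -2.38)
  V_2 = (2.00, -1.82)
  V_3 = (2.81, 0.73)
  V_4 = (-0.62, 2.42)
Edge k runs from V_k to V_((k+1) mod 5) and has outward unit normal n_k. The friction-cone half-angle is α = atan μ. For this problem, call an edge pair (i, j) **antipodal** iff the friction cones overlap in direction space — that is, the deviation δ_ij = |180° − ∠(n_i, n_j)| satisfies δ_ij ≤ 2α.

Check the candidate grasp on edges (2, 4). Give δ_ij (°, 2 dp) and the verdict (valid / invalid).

α = atan 0.7 = 34.99°;  2α = 69.98°
edge 2: e_2 = (+0.81, +2.55);  n_2 = (+0.9531, -0.3027)
edge 4: e_4 = (-1.98, -1.24);  n_4 = (-0.5308, +0.8475)
∠(n_2, n_4) = 139.68°
δ = |180° − 139.68°| = 40.32°
40.32° ≤ 2α = 69.98°  →  valid

δ = 40.32°, valid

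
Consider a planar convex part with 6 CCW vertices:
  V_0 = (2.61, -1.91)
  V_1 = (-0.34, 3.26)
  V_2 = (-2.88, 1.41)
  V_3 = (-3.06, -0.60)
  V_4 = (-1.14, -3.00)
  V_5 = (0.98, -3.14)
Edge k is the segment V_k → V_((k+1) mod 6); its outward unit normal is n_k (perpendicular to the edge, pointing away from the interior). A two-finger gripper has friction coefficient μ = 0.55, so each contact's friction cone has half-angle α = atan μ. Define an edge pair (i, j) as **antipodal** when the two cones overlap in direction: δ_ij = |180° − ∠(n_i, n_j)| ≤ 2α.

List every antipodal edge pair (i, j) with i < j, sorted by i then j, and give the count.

count = 6; pairs: (0,2), (0,3), (0,4), (1,4), (1,5), (2,5)

α = atan 0.55 = 28.81°;  2α = 57.62°
n_0 = (+0.8686, +0.4956)
n_1 = (-0.5887, +0.8083)
n_2 = (-0.9960, +0.0892)
n_3 = (-0.7809, -0.6247)
n_4 = (-0.0659, -0.9978)
n_5 = (+0.6023, -0.7982)
  (0,1): δ = 83.64°  ·
  (0,2): δ = 34.83°  ✓
  (0,3): δ = 8.95°  ✓
  (0,4): δ = 56.51°  ✓
  (0,5): δ = 97.33°  ·
  (1,2): δ = 131.18°  ·
  (1,3): δ = 87.41°  ·
  (1,4): δ = 39.85°  ✓
  (1,5): δ = 0.97°  ✓
  (2,3): δ = 136.22°  ·
  (2,4): δ = 88.66°  ·
  (2,5): δ = 47.84°  ✓
  (3,4): δ = 132.44°  ·
  (3,5): δ = 91.62°  ·
  (4,5): δ = 139.18°  ·
antipodal pairs: 6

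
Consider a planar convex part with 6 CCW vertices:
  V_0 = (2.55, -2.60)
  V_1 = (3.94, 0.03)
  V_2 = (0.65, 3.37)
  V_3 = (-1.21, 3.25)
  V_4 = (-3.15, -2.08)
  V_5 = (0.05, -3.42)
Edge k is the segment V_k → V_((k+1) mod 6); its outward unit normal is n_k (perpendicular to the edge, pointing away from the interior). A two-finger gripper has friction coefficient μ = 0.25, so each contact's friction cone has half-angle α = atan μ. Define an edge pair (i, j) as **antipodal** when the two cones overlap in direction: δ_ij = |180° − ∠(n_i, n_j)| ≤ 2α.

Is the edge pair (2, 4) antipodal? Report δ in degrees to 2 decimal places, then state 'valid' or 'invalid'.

α = atan 0.25 = 14.04°;  2α = 28.07°
edge 2: e_2 = (-1.86, -0.12);  n_2 = (-0.0644, +0.9979)
edge 4: e_4 = (+3.20, -1.34);  n_4 = (-0.3863, -0.9224)
∠(n_2, n_4) = 153.59°
δ = |180° − 153.59°| = 26.41°
26.41° ≤ 2α = 28.07°  →  valid

δ = 26.41°, valid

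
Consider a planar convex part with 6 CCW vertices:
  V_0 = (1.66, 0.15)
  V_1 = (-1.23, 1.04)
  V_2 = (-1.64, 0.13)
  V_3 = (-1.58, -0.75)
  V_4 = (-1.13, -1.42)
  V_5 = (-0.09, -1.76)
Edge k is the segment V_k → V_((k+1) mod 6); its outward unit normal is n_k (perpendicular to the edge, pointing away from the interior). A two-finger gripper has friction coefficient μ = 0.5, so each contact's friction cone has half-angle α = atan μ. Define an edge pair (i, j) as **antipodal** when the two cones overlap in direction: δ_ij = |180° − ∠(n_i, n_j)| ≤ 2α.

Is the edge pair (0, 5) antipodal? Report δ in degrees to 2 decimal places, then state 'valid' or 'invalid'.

δ = 64.62°, invalid

α = atan 0.5 = 26.57°;  2α = 53.13°
edge 0: e_0 = (-2.89, +0.89);  n_0 = (+0.2943, +0.9557)
edge 5: e_5 = (+1.75, +1.91);  n_5 = (+0.7373, -0.6755)
∠(n_0, n_5) = 115.38°
δ = |180° − 115.38°| = 64.62°
64.62° > 2α = 53.13°  →  invalid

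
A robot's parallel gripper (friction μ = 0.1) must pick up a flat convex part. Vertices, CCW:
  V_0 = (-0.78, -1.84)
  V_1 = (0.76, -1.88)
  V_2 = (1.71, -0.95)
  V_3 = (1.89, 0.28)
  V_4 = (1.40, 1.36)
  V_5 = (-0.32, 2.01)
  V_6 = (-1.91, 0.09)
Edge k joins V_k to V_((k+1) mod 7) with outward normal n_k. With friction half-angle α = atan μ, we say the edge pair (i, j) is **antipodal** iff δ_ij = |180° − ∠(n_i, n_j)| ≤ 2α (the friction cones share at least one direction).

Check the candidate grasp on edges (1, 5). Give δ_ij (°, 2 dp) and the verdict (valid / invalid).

α = atan 0.1 = 5.71°;  2α = 11.42°
edge 1: e_1 = (+0.95, +0.93);  n_1 = (+0.6995, -0.7146)
edge 5: e_5 = (-1.59, -1.92);  n_5 = (-0.7702, +0.6378)
∠(n_1, n_5) = 174.02°
δ = |180° − 174.02°| = 5.98°
5.98° ≤ 2α = 11.42°  →  valid

δ = 5.98°, valid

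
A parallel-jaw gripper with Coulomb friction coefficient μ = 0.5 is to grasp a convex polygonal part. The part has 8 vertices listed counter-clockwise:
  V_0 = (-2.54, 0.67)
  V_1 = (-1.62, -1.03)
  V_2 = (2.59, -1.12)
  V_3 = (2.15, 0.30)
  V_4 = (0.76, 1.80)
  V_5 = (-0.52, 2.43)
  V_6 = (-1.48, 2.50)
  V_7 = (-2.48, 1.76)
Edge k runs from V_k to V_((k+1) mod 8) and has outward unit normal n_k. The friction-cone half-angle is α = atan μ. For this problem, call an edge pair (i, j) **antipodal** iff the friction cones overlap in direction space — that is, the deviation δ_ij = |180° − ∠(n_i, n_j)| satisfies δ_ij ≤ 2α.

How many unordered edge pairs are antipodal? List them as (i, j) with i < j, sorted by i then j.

count = 9; pairs: (0,2), (0,3), (0,4), (1,3), (1,4), (1,5), (1,6), (2,7), (3,7)

α = atan 0.5 = 26.57°;  2α = 53.13°
n_0 = (-0.8795, -0.4759)
n_1 = (-0.0214, -0.9998)
n_2 = (+0.9552, +0.2960)
n_3 = (+0.7335, +0.6797)
n_4 = (+0.4416, +0.8972)
n_5 = (+0.0727, +0.9974)
n_6 = (-0.5948, +0.8038)
n_7 = (-0.9985, +0.0550)
  (0,1): δ = 119.65°  ·
  (0,2): δ = 11.21°  ✓
  (0,3): δ = 14.40°  ✓
  (0,4): δ = 35.37°  ✓
  (0,5): δ = 57.41°  ·
  (0,6): δ = 98.08°  ·
  (0,7): δ = 148.43°  ·
  (1,2): δ = 71.56°  ·
  (1,3): δ = 45.96°  ✓
  (1,4): δ = 24.98°  ✓
  (1,5): δ = 2.95°  ✓
  (1,6): δ = 37.73°  ✓
  (1,7): δ = 88.07°  ·
  (2,3): δ = 154.40°  ·
  (2,4): δ = 133.42°  ·
  (2,5): δ = 111.39°  ·
  (2,6): δ = 70.71°  ·
  (2,7): δ = 20.37°  ✓
  (3,4): δ = 159.03°  ·
  (3,5): δ = 136.99°  ·
  (3,6): δ = 96.32°  ·
  (3,7): δ = 45.97°  ✓
  (4,5): δ = 157.96°  ·
  (4,6): δ = 117.29°  ·
  (4,7): δ = 66.94°  ·
  (5,6): δ = 139.33°  ·
  (5,7): δ = 88.98°  ·
  (6,7): δ = 129.65°  ·
antipodal pairs: 9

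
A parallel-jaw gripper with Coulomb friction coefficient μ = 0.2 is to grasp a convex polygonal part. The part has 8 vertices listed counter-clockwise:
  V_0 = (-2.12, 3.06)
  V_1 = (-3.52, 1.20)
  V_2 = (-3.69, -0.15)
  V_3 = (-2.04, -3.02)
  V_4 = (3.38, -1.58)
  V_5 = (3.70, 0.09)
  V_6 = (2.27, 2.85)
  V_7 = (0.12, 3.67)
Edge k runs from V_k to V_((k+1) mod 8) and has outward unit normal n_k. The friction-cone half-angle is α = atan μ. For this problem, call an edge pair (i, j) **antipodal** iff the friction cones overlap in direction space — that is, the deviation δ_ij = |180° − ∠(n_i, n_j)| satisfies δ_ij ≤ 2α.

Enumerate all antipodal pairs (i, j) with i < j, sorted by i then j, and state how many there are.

α = atan 0.2 = 11.31°;  2α = 22.62°
n_0 = (-0.7990, +0.6014)
n_1 = (-0.9922, +0.1249)
n_2 = (-0.8669, -0.4984)
n_3 = (+0.2568, -0.9665)
n_4 = (+0.9821, -0.1882)
n_5 = (+0.8879, +0.4600)
n_6 = (+0.3564, +0.9343)
n_7 = (-0.2628, +0.9649)
  (0,1): δ = 150.21°  ·
  (0,2): δ = 113.14°  ·
  (0,3): δ = 38.15°  ·
  (0,4): δ = 26.12°  ·
  (0,5): δ = 64.36°  ·
  (0,6): δ = 106.09°  ·
  (0,7): δ = 142.20°  ·
  (1,2): δ = 142.93°  ·
  (1,3): δ = 67.94°  ·
  (1,4): δ = 3.67°  ✓
  (1,5): δ = 34.57°  ·
  (1,6): δ = 76.30°  ·
  (1,7): δ = 112.41°  ·
  (2,3): δ = 105.02°  ·
  (2,4): δ = 40.74°  ·
  (2,5): δ = 2.51°  ✓
  (2,6): δ = 39.23°  ·
  (2,7): δ = 75.34°  ·
  (3,4): δ = 115.73°  ·
  (3,5): δ = 77.49°  ·
  (3,6): δ = 35.76°  ·
  (3,7): δ = 0.35°  ✓
  (4,5): δ = 141.76°  ·
  (4,6): δ = 100.03°  ·
  (4,7): δ = 63.92°  ·
  (5,6): δ = 138.27°  ·
  (5,7): δ = 102.16°  ·
  (6,7): δ = 143.89°  ·
antipodal pairs: 3

count = 3; pairs: (1,4), (2,5), (3,7)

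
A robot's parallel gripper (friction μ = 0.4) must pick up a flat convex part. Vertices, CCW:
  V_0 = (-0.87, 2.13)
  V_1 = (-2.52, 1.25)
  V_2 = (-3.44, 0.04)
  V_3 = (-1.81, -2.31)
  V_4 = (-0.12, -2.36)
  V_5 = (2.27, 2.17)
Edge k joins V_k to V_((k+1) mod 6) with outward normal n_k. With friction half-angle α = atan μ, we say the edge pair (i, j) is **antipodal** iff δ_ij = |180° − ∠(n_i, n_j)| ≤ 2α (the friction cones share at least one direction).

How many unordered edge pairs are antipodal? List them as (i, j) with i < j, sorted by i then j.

count = 4; pairs: (0,3), (0,4), (1,4), (3,5)

α = atan 0.4 = 21.80°;  2α = 43.60°
n_0 = (-0.4706, +0.8824)
n_1 = (-0.7960, +0.6053)
n_2 = (-0.8217, -0.5699)
n_3 = (-0.0296, -0.9996)
n_4 = (+0.8845, -0.4666)
n_5 = (-0.0127, +0.9999)
  (0,1): δ = 155.32°  ·
  (0,2): δ = 83.33°  ·
  (0,3): δ = 29.77°  ✓
  (0,4): δ = 34.11°  ✓
  (0,5): δ = 152.66°  ·
  (1,2): δ = 108.01°  ·
  (1,3): δ = 54.45°  ·
  (1,4): δ = 9.43°  ✓
  (1,5): δ = 127.98°  ·
  (2,3): δ = 126.44°  ·
  (2,4): δ = 62.56°  ·
  (2,5): δ = 55.98°  ·
  (3,4): δ = 116.12°  ·
  (3,5): δ = 2.42°  ✓
  (4,5): δ = 61.45°  ·
antipodal pairs: 4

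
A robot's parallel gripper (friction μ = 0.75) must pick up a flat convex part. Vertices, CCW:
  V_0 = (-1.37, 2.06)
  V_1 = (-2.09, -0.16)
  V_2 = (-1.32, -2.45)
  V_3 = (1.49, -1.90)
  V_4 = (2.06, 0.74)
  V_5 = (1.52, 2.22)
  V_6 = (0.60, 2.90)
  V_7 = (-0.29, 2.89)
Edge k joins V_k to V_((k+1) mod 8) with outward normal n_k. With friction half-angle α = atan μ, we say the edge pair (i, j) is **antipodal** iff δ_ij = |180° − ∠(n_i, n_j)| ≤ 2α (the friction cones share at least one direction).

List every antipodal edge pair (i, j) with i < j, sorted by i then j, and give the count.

count = 13; pairs: (0,2), (0,3), (0,4), (0,5), (1,3), (1,4), (1,5), (1,6), (2,5), (2,6), (2,7), (3,7), (4,7)

α = atan 0.75 = 36.87°;  2α = 73.74°
n_0 = (-0.9512, +0.3085)
n_1 = (-0.9479, -0.3187)
n_2 = (+0.1921, -0.9814)
n_3 = (+0.9775, -0.2110)
n_4 = (+0.9394, +0.3428)
n_5 = (+0.5944, +0.8042)
n_6 = (-0.0112, +0.9999)
n_7 = (-0.6094, +0.7929)
  (0,1): δ = 143.45°  ·
  (0,2): δ = 60.96°  ✓
  (0,3): δ = 5.79°  ✓
  (0,4): δ = 38.01°  ✓
  (0,5): δ = 71.50°  ✓
  (0,6): δ = 108.61°  ·
  (0,7): δ = 145.51°  ·
  (1,2): δ = 97.51°  ·
  (1,3): δ = 30.77°  ✓
  (1,4): δ = 1.46°  ✓
  (1,5): δ = 34.95°  ✓
  (1,6): δ = 72.06°  ✓
  (1,7): δ = 108.96°  ·
  (2,3): δ = 113.26°  ·
  (2,4): δ = 81.03°  ·
  (2,5): δ = 47.54°  ✓
  (2,6): δ = 10.43°  ✓
  (2,7): δ = 26.47°  ✓
  (3,4): δ = 147.77°  ·
  (3,5): δ = 114.29°  ·
  (3,6): δ = 77.17°  ·
  (3,7): δ = 40.27°  ✓
  (4,5): δ = 146.51°  ·
  (4,6): δ = 109.40°  ·
  (4,7): δ = 72.50°  ✓
  (5,6): δ = 142.89°  ·
  (5,7): δ = 105.99°  ·
  (6,7): δ = 143.10°  ·
antipodal pairs: 13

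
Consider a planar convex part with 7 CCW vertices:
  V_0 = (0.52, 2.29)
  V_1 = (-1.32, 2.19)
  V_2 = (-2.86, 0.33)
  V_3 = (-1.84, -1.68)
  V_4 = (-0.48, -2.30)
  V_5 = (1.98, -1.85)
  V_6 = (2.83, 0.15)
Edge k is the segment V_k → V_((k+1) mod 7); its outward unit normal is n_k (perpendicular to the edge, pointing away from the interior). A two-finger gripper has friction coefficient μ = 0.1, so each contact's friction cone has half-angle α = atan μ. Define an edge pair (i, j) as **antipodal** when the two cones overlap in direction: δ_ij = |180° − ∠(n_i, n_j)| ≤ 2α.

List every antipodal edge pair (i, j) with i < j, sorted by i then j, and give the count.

α = atan 0.1 = 5.71°;  2α = 11.42°
n_0 = (-0.0543, +0.9985)
n_1 = (-0.7703, +0.6377)
n_2 = (-0.8917, -0.4525)
n_3 = (-0.4148, -0.9099)
n_4 = (+0.1799, -0.9837)
n_5 = (+0.9203, -0.3911)
n_6 = (+0.6796, +0.7336)
  (0,1): δ = 132.73°  ·
  (0,2): δ = 66.20°  ·
  (0,3): δ = 27.62°  ·
  (0,4): δ = 7.26°  ✓
  (0,5): δ = 63.86°  ·
  (0,6): δ = 134.08°  ·
  (1,2): δ = 113.47°  ·
  (1,3): δ = 74.88°  ·
  (1,4): δ = 40.01°  ·
  (1,5): δ = 16.60°  ·
  (1,6): δ = 86.81°  ·
  (2,3): δ = 141.41°  ·
  (2,4): δ = 106.54°  ·
  (2,5): δ = 49.93°  ·
  (2,6): δ = 20.28°  ·
  (3,4): δ = 145.13°  ·
  (3,5): δ = 88.52°  ·
  (3,6): δ = 18.30°  ·
  (4,5): δ = 123.39°  ·
  (4,6): δ = 53.18°  ·
  (5,6): δ = 109.79°  ·
antipodal pairs: 1

count = 1; pairs: (0,4)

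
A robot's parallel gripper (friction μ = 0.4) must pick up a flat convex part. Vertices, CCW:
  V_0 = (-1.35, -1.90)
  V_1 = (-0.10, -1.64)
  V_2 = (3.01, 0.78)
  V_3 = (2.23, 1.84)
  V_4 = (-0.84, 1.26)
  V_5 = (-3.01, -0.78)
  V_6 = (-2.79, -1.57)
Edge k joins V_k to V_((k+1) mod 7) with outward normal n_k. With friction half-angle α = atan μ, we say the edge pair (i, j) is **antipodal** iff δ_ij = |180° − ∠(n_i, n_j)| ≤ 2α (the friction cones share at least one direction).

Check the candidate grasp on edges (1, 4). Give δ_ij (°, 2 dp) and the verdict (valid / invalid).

δ = 5.34°, valid

α = atan 0.4 = 21.80°;  2α = 43.60°
edge 1: e_1 = (+3.11, +2.42);  n_1 = (+0.6141, -0.7892)
edge 4: e_4 = (-2.17, -2.04);  n_4 = (-0.6849, +0.7286)
∠(n_1, n_4) = 174.66°
δ = |180° − 174.66°| = 5.34°
5.34° ≤ 2α = 43.60°  →  valid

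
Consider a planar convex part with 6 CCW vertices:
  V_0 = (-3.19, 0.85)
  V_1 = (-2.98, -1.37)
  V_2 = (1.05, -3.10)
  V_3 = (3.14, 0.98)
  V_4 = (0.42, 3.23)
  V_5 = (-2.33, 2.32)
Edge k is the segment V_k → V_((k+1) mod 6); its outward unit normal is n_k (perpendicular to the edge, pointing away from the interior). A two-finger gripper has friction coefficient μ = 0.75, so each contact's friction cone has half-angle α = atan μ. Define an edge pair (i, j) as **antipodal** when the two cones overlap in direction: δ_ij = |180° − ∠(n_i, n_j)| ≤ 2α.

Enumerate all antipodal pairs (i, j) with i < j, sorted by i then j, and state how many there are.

count = 6; pairs: (0,2), (0,3), (1,3), (1,4), (2,4), (2,5)

α = atan 0.75 = 36.87°;  2α = 73.74°
n_0 = (-0.9956, -0.0942)
n_1 = (-0.3945, -0.9189)
n_2 = (+0.8900, -0.4559)
n_3 = (+0.6374, +0.7705)
n_4 = (-0.3142, +0.9494)
n_5 = (-0.8631, +0.5050)
  (0,1): δ = 118.64°  ·
  (0,2): δ = 32.53°  ✓
  (0,3): δ = 45.00°  ✓
  (0,4): δ = 102.91°  ·
  (0,5): δ = 144.27°  ·
  (1,2): δ = 93.89°  ·
  (1,3): δ = 16.36°  ✓
  (1,4): δ = 41.54°  ✓
  (1,5): δ = 82.90°  ·
  (2,3): δ = 102.47°  ·
  (2,4): δ = 44.57°  ✓
  (2,5): δ = 3.21°  ✓
  (3,4): δ = 122.09°  ·
  (3,5): δ = 80.73°  ·
  (4,5): δ = 138.64°  ·
antipodal pairs: 6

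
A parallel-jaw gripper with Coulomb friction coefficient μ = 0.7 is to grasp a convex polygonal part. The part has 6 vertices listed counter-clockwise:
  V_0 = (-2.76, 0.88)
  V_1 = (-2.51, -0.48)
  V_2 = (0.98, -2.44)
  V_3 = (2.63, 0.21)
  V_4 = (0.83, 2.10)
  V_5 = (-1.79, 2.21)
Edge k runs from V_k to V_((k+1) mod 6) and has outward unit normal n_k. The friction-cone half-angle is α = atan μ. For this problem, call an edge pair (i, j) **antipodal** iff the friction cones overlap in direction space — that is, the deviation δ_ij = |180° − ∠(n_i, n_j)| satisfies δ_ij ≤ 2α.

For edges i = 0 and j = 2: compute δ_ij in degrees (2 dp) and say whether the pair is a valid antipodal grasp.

δ = 42.32°, valid

α = atan 0.7 = 34.99°;  2α = 69.98°
edge 0: e_0 = (+0.25, -1.36);  n_0 = (-0.9835, -0.1808)
edge 2: e_2 = (+1.65, +2.65);  n_2 = (+0.8489, -0.5286)
∠(n_0, n_2) = 137.68°
δ = |180° − 137.68°| = 42.32°
42.32° ≤ 2α = 69.98°  →  valid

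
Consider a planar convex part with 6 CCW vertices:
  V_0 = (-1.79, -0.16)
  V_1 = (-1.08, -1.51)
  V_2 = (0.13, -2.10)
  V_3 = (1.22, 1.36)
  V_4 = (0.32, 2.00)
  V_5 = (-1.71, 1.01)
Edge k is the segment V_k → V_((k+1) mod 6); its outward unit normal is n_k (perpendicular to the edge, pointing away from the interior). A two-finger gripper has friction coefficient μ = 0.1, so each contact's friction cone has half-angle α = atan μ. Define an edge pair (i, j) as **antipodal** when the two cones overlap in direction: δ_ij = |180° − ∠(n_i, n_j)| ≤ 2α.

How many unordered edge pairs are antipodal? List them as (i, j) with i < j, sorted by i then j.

α = atan 0.1 = 5.71°;  2α = 11.42°
n_0 = (-0.8851, -0.4655)
n_1 = (-0.4383, -0.8988)
n_2 = (+0.9538, -0.3005)
n_3 = (+0.5795, +0.8150)
n_4 = (-0.4383, +0.8988)
n_5 = (-0.9977, +0.0682)
  (0,1): δ = 143.74°  ·
  (0,2): δ = 45.23°  ·
  (0,3): δ = 26.84°  ·
  (0,4): δ = 88.26°  ·
  (0,5): δ = 148.35°  ·
  (1,2): δ = 81.49°  ·
  (1,3): δ = 9.42°  ✓
  (1,4): δ = 51.99°  ·
  (1,5): δ = 112.08°  ·
  (2,3): δ = 107.93°  ·
  (2,4): δ = 46.52°  ·
  (2,5): δ = 13.57°  ·
  (3,4): δ = 118.59°  ·
  (3,5): δ = 58.49°  ·
  (4,5): δ = 119.91°  ·
antipodal pairs: 1

count = 1; pairs: (1,3)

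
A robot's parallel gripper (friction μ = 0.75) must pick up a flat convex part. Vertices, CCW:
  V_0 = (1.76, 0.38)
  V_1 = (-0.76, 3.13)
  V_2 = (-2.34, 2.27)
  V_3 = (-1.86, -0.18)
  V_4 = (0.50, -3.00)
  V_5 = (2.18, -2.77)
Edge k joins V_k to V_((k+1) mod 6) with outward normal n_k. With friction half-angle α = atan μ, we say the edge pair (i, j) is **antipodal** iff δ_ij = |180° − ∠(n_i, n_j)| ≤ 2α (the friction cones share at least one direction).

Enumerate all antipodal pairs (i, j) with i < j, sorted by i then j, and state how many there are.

α = atan 0.75 = 36.87°;  2α = 73.74°
n_0 = (+0.7373, +0.6756)
n_1 = (-0.4781, +0.8783)
n_2 = (-0.9813, -0.1923)
n_3 = (-0.7669, -0.6418)
n_4 = (+0.1356, -0.9908)
n_5 = (+0.9912, +0.1322)
  (0,1): δ = 103.94°  ·
  (0,2): δ = 31.42°  ✓
  (0,3): δ = 2.58°  ✓
  (0,4): δ = 55.29°  ✓
  (0,5): δ = 145.09°  ·
  (1,2): δ = 107.47°  ·
  (1,3): δ = 78.63°  ·
  (1,4): δ = 20.76°  ✓
  (1,5): δ = 69.04°  ✓
  (2,3): δ = 151.16°  ·
  (2,4): δ = 93.29°  ·
  (2,5): δ = 3.49°  ✓
  (3,4): δ = 122.13°  ·
  (3,5): δ = 32.33°  ✓
  (4,5): δ = 90.20°  ·
antipodal pairs: 7

count = 7; pairs: (0,2), (0,3), (0,4), (1,4), (1,5), (2,5), (3,5)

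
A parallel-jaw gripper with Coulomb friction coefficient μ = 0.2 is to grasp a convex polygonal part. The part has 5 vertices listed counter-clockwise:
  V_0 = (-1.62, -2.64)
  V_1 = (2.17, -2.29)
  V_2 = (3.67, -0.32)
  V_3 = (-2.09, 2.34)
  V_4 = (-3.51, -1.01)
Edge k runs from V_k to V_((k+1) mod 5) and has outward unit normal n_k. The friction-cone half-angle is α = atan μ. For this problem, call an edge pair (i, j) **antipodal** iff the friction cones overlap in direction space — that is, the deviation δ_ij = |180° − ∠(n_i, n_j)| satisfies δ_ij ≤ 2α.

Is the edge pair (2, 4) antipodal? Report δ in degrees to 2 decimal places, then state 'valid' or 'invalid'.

δ = 15.99°, valid

α = atan 0.2 = 11.31°;  2α = 22.62°
edge 2: e_2 = (-5.76, +2.66);  n_2 = (+0.4193, +0.9079)
edge 4: e_4 = (+1.89, -1.63);  n_4 = (-0.6531, -0.7573)
∠(n_2, n_4) = 164.01°
δ = |180° − 164.01°| = 15.99°
15.99° ≤ 2α = 22.62°  →  valid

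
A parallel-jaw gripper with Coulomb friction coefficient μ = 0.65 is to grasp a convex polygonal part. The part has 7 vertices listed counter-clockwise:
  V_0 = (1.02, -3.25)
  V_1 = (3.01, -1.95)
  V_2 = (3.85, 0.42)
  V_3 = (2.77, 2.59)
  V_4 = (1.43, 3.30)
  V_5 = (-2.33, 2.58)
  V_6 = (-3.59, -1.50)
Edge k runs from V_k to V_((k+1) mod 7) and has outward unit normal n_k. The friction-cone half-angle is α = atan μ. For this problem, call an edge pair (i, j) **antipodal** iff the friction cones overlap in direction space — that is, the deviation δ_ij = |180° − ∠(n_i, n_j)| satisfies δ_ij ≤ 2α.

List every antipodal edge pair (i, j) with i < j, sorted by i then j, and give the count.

count = 9; pairs: (0,3), (0,4), (0,5), (1,4), (1,5), (2,5), (2,6), (3,6), (4,6)

α = atan 0.65 = 33.02°;  2α = 66.05°
n_0 = (+0.5469, -0.8372)
n_1 = (+0.9425, -0.3341)
n_2 = (+0.8953, +0.4456)
n_3 = (+0.4682, +0.8836)
n_4 = (-0.1881, +0.9822)
n_5 = (-0.9555, +0.2951)
n_6 = (-0.3549, -0.9349)
  (0,1): δ = 142.67°  ·
  (0,2): δ = 96.70°  ·
  (0,3): δ = 61.07°  ✓
  (0,4): δ = 22.31°  ✓
  (0,5): δ = 39.68°  ✓
  (0,6): δ = 126.06°  ·
  (1,2): δ = 134.02°  ·
  (1,3): δ = 98.40°  ·
  (1,4): δ = 59.64°  ✓
  (1,5): δ = 2.35°  ✓
  (1,6): δ = 88.73°  ·
  (2,3): δ = 144.38°  ·
  (2,4): δ = 105.62°  ·
  (2,5): δ = 43.62°  ✓
  (2,6): δ = 42.75°  ✓
  (3,4): δ = 141.24°  ·
  (3,5): δ = 79.25°  ·
  (3,6): δ = 7.13°  ✓
  (4,5): δ = 118.00°  ·
  (4,6): δ = 31.63°  ✓
  (5,6): δ = 93.63°  ·
antipodal pairs: 9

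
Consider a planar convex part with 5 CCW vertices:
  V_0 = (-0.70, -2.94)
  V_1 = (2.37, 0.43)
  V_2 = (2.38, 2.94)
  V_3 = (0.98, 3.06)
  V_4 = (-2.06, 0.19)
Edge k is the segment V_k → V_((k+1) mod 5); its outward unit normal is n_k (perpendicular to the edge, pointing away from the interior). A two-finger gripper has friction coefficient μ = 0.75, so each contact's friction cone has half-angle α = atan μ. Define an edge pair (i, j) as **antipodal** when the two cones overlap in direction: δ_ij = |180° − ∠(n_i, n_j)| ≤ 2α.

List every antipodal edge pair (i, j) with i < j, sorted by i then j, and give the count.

count = 6; pairs: (0,2), (0,3), (0,4), (1,3), (1,4), (2,4)

α = atan 0.75 = 36.87°;  2α = 73.74°
n_0 = (+0.7392, -0.6734)
n_1 = (+1.0000, -0.0040)
n_2 = (+0.0854, +0.9963)
n_3 = (-0.6865, +0.7271)
n_4 = (-0.9172, -0.3985)
  (0,1): δ = 137.90°  ·
  (0,2): δ = 52.57°  ✓
  (0,3): δ = 4.31°  ✓
  (0,4): δ = 65.82°  ✓
  (1,2): δ = 94.67°  ·
  (1,3): δ = 46.42°  ✓
  (1,4): δ = 23.71°  ✓
  (2,3): δ = 131.75°  ·
  (2,4): δ = 61.62°  ✓
  (3,4): δ = 109.87°  ·
antipodal pairs: 6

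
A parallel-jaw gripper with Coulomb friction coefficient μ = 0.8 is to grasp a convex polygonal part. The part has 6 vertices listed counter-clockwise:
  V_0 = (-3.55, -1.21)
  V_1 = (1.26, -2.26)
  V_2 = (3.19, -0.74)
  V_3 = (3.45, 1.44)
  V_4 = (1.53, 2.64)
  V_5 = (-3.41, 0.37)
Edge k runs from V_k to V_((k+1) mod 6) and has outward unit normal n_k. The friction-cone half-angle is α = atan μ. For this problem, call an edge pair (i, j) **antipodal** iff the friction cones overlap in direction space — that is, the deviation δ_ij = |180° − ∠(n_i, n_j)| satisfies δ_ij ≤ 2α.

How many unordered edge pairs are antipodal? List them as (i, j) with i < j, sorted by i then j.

count = 8; pairs: (0,3), (0,4), (1,3), (1,4), (1,5), (2,4), (2,5), (3,5)

α = atan 0.8 = 38.66°;  2α = 77.32°
n_0 = (-0.2133, -0.9770)
n_1 = (+0.6187, -0.7856)
n_2 = (+0.9930, -0.1184)
n_3 = (+0.5300, +0.8480)
n_4 = (-0.4175, +0.9087)
n_5 = (-0.9961, +0.0883)
  (0,1): δ = 129.46°  ·
  (0,2): δ = 84.49°  ·
  (0,3): δ = 19.69°  ✓
  (0,4): δ = 36.99°  ✓
  (0,5): δ = 97.25°  ·
  (1,2): δ = 135.02°  ·
  (1,3): δ = 70.23°  ✓
  (1,4): δ = 13.54°  ✓
  (1,5): δ = 46.71°  ✓
  (2,3): δ = 115.20°  ·
  (2,4): δ = 58.52°  ✓
  (2,5): δ = 1.74°  ✓
  (3,4): δ = 123.32°  ·
  (3,5): δ = 63.06°  ✓
  (4,5): δ = 119.74°  ·
antipodal pairs: 8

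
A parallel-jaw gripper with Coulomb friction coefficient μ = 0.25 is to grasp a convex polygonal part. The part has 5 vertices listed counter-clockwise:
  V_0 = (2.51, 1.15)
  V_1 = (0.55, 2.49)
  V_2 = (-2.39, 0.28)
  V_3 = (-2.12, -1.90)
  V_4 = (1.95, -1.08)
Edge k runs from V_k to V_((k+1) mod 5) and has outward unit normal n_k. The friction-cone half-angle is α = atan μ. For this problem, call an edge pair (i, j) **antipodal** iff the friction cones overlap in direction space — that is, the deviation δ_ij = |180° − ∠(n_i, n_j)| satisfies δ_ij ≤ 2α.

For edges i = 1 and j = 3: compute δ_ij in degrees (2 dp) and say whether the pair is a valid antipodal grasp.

δ = 25.54°, valid

α = atan 0.25 = 14.04°;  2α = 28.07°
edge 1: e_1 = (-2.94, -2.21);  n_1 = (-0.6009, +0.7993)
edge 3: e_3 = (+4.07, +0.82);  n_3 = (+0.1975, -0.9803)
∠(n_1, n_3) = 154.46°
δ = |180° − 154.46°| = 25.54°
25.54° ≤ 2α = 28.07°  →  valid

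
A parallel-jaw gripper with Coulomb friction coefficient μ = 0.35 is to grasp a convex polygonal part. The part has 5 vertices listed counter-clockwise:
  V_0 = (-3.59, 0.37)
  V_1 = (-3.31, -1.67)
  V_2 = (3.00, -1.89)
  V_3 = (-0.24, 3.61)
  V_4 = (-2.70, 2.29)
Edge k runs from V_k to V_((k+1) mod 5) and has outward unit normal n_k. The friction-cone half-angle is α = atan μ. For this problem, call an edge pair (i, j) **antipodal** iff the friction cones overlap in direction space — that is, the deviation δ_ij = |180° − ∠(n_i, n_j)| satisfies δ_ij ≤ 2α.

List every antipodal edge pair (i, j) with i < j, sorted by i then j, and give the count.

count = 2; pairs: (0,2), (1,3)

α = atan 0.35 = 19.29°;  2α = 38.58°
n_0 = (-0.9907, -0.1360)
n_1 = (-0.0348, -0.9994)
n_2 = (+0.8616, +0.5076)
n_3 = (-0.4728, +0.8812)
n_4 = (-0.9073, +0.4206)
  (0,1): δ = 99.81°  ·
  (0,2): δ = 22.69°  ✓
  (0,3): δ = 110.40°  ·
  (0,4): δ = 147.32°  ·
  (1,2): δ = 57.50°  ·
  (1,3): δ = 30.21°  ✓
  (1,4): δ = 67.13°  ·
  (2,3): δ = 92.28°  ·
  (2,4): δ = 55.37°  ·
  (3,4): δ = 143.09°  ·
antipodal pairs: 2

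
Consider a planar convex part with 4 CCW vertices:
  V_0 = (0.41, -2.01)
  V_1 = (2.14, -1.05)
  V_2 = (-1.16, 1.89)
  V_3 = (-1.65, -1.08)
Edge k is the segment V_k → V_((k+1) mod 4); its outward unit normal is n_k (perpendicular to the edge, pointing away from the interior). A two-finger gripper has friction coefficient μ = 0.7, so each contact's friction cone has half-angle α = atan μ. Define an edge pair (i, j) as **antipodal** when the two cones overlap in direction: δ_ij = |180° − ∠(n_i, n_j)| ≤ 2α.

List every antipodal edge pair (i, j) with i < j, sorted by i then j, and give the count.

count = 3; pairs: (0,2), (1,2), (1,3)

α = atan 0.7 = 34.99°;  2α = 69.98°
n_0 = (+0.4852, -0.8744)
n_1 = (+0.6652, +0.7467)
n_2 = (-0.9867, +0.1628)
n_3 = (-0.4115, -0.9114)
  (0,1): δ = 70.72°  ·
  (0,2): δ = 51.61°  ✓
  (0,3): δ = 126.68°  ·
  (1,2): δ = 57.67°  ✓
  (1,3): δ = 17.40°  ✓
  (2,3): δ = 104.93°  ·
antipodal pairs: 3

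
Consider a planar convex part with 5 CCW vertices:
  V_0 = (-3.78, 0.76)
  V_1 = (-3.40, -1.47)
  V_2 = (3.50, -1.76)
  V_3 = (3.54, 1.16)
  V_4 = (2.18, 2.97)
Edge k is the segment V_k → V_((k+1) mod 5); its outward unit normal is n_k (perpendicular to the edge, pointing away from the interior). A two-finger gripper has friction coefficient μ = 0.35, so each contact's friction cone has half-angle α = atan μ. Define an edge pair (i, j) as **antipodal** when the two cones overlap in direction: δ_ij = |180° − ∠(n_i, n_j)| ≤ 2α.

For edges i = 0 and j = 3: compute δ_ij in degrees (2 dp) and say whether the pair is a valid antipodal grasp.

δ = 27.25°, valid

α = atan 0.35 = 19.29°;  2α = 38.58°
edge 0: e_0 = (+0.38, -2.23);  n_0 = (-0.9858, -0.1680)
edge 3: e_3 = (-1.36, +1.81);  n_3 = (+0.7995, +0.6007)
∠(n_0, n_3) = 152.75°
δ = |180° − 152.75°| = 27.25°
27.25° ≤ 2α = 38.58°  →  valid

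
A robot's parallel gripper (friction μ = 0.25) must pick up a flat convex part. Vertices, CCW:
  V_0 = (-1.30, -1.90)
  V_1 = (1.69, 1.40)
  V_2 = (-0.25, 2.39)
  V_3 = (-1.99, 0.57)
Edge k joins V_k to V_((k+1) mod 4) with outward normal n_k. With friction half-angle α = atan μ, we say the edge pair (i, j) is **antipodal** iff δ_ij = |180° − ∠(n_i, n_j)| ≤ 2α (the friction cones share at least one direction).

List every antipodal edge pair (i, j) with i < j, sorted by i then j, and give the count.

count = 1; pairs: (0,2)

α = atan 0.25 = 14.04°;  2α = 28.07°
n_0 = (+0.7411, -0.6714)
n_1 = (+0.4545, +0.8907)
n_2 = (-0.7228, +0.6910)
n_3 = (-0.9631, -0.2691)
  (0,1): δ = 74.86°  ·
  (0,2): δ = 1.53°  ✓
  (0,3): δ = 57.79°  ·
  (1,2): δ = 106.68°  ·
  (1,3): δ = 47.36°  ·
  (2,3): δ = 120.68°  ·
antipodal pairs: 1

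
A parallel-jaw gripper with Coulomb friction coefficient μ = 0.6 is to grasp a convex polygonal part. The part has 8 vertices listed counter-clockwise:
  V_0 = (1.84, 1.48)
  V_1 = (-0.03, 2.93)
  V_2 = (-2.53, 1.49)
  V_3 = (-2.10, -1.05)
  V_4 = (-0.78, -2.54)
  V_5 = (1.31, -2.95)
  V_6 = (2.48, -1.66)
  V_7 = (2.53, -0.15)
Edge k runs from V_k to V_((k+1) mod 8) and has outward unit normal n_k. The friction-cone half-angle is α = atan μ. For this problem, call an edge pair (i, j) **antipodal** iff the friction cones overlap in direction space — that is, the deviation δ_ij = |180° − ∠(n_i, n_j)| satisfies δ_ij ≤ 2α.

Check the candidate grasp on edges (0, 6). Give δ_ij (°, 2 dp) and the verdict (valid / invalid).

δ = 125.89°, invalid

α = atan 0.6 = 30.96°;  2α = 61.93°
edge 0: e_0 = (-1.87, +1.45);  n_0 = (+0.6128, +0.7903)
edge 6: e_6 = (+0.05, +1.51);  n_6 = (+0.9995, -0.0331)
∠(n_0, n_6) = 54.11°
δ = |180° − 54.11°| = 125.89°
125.89° > 2α = 61.93°  →  invalid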